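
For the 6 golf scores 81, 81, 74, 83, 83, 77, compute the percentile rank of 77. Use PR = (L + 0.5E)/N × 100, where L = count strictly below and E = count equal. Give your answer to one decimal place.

25.0

N = 6.
Strictly below 77: 1. Equal to 77: 1.
PR = (1 + 0.5·1)/6 × 100 = 25.0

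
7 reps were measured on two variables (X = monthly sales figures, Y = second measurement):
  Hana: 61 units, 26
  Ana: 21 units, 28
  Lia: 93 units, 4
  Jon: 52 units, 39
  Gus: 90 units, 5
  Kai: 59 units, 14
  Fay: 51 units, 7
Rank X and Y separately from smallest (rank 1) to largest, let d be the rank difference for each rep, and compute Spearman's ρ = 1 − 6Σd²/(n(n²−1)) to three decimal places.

Ranks of variable 1: 5, 1, 7, 3, 6, 4, 2
Ranks of variable 2: 5, 6, 1, 7, 2, 4, 3
d = r₁ − r₂: 0, -5, 6, -4, 4, 0, -1
d²: 0, 25, 36, 16, 16, 0, 1; Σd² = 94
ρ = 1 − 6·94/(7·48) = 1 − 564/336 = -0.679

-0.679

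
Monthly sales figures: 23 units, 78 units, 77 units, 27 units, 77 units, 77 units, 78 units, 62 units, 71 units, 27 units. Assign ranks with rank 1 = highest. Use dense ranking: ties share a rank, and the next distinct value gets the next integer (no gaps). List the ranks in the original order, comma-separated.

Sorted (descending): 78, 78, 77, 77, 77, 71, 62, 27, 27, 23
The 2 values of 78 share dense rank 1.
The 3 values of 77 share dense rank 2.
The 2 values of 27 share dense rank 5.
Remaining distinct values take the next consecutive integers.

6, 1, 2, 5, 2, 2, 1, 4, 3, 5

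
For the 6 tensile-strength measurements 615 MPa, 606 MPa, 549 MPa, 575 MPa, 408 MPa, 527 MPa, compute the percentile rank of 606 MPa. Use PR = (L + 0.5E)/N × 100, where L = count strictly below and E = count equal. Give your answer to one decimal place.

N = 6.
Strictly below 606: 4. Equal to 606: 1.
PR = (4 + 0.5·1)/6 × 100 = 75.0

75.0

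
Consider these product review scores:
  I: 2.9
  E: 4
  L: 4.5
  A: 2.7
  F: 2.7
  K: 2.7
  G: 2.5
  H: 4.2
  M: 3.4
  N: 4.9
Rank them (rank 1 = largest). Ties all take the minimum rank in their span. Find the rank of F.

7

Sorted (descending): 4.9, 4.5, 4.2, 4, 3.4, 2.9, 2.7, 2.7, 2.7, 2.5
The 3 values of 2.7 occupy positions 7–9 → each gets rank 7.
F has value 2.7 → rank 7.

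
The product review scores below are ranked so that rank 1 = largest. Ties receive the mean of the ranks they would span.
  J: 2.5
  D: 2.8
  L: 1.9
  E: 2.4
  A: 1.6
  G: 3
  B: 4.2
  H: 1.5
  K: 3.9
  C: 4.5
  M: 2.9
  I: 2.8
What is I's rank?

6.5

Sorted (descending): 4.5, 4.2, 3.9, 3, 2.9, 2.8, 2.8, 2.5, 2.4, 1.9, 1.6, 1.5
The 2 values of 2.8 occupy positions 6–7 → average rank (6+7)/2 = 6.5.
I has value 2.8 → rank 6.5.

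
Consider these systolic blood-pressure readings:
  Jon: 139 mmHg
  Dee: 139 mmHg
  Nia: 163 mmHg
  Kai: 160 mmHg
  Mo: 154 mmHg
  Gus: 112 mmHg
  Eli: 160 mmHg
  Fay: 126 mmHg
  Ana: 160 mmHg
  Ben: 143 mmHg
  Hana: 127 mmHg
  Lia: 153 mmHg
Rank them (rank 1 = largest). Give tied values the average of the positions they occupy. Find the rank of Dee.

Sorted (descending): 163, 160, 160, 160, 154, 153, 143, 139, 139, 127, 126, 112
The 3 values of 160 occupy positions 2–4 → average rank 3.
The 2 values of 139 occupy positions 8–9 → average rank (8+9)/2 = 8.5.
Dee has value 139 mmHg → rank 8.5.

8.5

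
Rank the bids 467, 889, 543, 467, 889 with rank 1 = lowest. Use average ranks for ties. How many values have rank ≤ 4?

3

Sorted (ascending): 467, 467, 543, 889, 889
The 2 values of 467 occupy positions 1–2 → average rank (1+2)/2 = 1.5.
The 2 values of 889 occupy positions 4–5 → average rank (4+5)/2 = 4.5.
Ranks ≤ 4: {1.5, 1.5, 3} → 3 values.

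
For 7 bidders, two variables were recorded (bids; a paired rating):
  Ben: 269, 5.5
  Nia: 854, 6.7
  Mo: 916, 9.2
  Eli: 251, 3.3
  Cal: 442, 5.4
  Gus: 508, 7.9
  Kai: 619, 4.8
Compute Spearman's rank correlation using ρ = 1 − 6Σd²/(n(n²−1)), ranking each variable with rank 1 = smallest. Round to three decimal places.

Ranks of variable 1: 2, 6, 7, 1, 3, 4, 5
Ranks of variable 2: 4, 5, 7, 1, 3, 6, 2
d = r₁ − r₂: -2, 1, 0, 0, 0, -2, 3
d²: 4, 1, 0, 0, 0, 4, 9; Σd² = 18
ρ = 1 − 6·18/(7·48) = 1 − 108/336 = 0.679

0.679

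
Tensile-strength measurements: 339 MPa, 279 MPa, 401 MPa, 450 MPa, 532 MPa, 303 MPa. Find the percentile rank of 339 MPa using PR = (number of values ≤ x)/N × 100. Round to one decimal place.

N = 6.
Strictly below 339: 2. Equal to 339: 1.
PR = 3/6 × 100 = 50.0

50.0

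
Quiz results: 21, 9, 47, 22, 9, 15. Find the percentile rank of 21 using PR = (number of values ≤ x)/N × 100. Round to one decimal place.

66.7

N = 6.
Strictly below 21: 3. Equal to 21: 1.
PR = 4/6 × 100 = 66.7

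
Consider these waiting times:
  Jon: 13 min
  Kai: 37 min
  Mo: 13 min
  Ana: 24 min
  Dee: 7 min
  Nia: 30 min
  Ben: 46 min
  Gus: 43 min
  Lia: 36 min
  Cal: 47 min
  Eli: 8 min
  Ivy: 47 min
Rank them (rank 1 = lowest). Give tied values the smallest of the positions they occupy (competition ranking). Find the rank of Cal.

Sorted (ascending): 7, 8, 13, 13, 24, 30, 36, 37, 43, 46, 47, 47
The 2 values of 13 occupy positions 3–4 → each gets rank 3.
The 2 values of 47 occupy positions 11–12 → each gets rank 11.
Cal has value 47 min → rank 11.

11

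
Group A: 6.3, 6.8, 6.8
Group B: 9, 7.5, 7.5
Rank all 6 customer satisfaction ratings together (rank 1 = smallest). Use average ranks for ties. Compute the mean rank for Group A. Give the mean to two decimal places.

Sorted (ascending): 6.3, 6.8, 6.8, 7.5, 7.5, 9
The 2 values of 6.8 occupy positions 2–3 → average rank (2+3)/2 = 2.5.
The 2 values of 7.5 occupy positions 4–5 → average rank (4+5)/2 = 4.5.
Group A values → pooled ranks: 6.3→1, 6.8→2.5, 6.8→2.5
Mean rank = (1 + 2.5 + 2.5) / 3 = 2.00

2.00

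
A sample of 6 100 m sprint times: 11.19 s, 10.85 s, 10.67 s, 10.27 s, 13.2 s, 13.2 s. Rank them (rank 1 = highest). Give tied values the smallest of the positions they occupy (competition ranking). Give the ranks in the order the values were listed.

3, 4, 5, 6, 1, 1

Sorted (descending): 13.2, 13.2, 11.19, 10.85, 10.67, 10.27
The 2 values of 13.2 occupy positions 1–2 → each gets rank 1.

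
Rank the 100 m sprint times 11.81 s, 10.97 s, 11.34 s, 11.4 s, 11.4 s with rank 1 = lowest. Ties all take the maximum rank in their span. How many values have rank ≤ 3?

2

Sorted (ascending): 10.97, 11.34, 11.4, 11.4, 11.81
The 2 values of 11.4 occupy positions 3–4 → each gets rank 4.
Ranks ≤ 3: {1, 2} → 2 values.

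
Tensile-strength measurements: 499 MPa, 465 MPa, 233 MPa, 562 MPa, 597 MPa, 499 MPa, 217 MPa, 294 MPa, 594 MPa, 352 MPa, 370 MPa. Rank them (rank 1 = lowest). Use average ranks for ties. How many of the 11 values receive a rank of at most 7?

6

Sorted (ascending): 217, 233, 294, 352, 370, 465, 499, 499, 562, 594, 597
The 2 values of 499 occupy positions 7–8 → average rank (7+8)/2 = 7.5.
Ranks ≤ 7: {1, 2, 3, 4, 5, 6} → 6 values.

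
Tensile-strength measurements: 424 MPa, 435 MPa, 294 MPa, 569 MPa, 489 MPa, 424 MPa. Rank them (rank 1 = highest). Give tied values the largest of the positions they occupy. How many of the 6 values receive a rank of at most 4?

3

Sorted (descending): 569, 489, 435, 424, 424, 294
The 2 values of 424 occupy positions 4–5 → each gets rank 5.
Ranks ≤ 4: {1, 2, 3} → 3 values.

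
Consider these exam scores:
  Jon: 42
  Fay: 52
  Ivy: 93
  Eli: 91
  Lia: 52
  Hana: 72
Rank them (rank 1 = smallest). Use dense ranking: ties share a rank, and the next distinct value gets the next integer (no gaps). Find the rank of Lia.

2

Sorted (ascending): 42, 52, 52, 72, 91, 93
The 2 values of 52 share dense rank 2.
Remaining distinct values take the next consecutive integers.
Lia has value 52 → rank 2.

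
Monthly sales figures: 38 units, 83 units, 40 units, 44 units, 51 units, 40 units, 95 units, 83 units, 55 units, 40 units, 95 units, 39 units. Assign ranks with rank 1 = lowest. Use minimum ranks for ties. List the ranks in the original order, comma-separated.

Sorted (ascending): 38, 39, 40, 40, 40, 44, 51, 55, 83, 83, 95, 95
The 3 values of 40 occupy positions 3–5 → each gets rank 3.
The 2 values of 83 occupy positions 9–10 → each gets rank 9.
The 2 values of 95 occupy positions 11–12 → each gets rank 11.

1, 9, 3, 6, 7, 3, 11, 9, 8, 3, 11, 2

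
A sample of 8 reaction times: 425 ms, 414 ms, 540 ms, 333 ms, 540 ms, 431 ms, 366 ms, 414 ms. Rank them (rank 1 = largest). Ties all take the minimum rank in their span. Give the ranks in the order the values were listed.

Sorted (descending): 540, 540, 431, 425, 414, 414, 366, 333
The 2 values of 540 occupy positions 1–2 → each gets rank 1.
The 2 values of 414 occupy positions 5–6 → each gets rank 5.

4, 5, 1, 8, 1, 3, 7, 5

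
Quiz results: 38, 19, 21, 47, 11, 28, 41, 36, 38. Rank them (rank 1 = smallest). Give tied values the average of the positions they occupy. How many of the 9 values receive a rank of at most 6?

Sorted (ascending): 11, 19, 21, 28, 36, 38, 38, 41, 47
The 2 values of 38 occupy positions 6–7 → average rank (6+7)/2 = 6.5.
Ranks ≤ 6: {1, 2, 3, 4, 5} → 5 values.

5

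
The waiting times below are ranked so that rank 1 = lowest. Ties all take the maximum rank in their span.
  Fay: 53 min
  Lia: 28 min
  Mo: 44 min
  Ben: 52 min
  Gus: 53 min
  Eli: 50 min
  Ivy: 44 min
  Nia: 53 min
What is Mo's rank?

3

Sorted (ascending): 28, 44, 44, 50, 52, 53, 53, 53
The 2 values of 44 occupy positions 2–3 → each gets rank 3.
The 3 values of 53 occupy positions 6–8 → each gets rank 8.
Mo has value 44 min → rank 3.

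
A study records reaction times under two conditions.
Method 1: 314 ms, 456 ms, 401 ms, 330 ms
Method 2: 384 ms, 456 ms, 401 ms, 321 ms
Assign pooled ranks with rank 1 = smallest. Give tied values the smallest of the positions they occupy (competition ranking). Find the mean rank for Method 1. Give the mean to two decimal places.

4.00

Sorted (ascending): 314, 321, 330, 384, 401, 401, 456, 456
The 2 values of 401 occupy positions 5–6 → each gets rank 5.
The 2 values of 456 occupy positions 7–8 → each gets rank 7.
Method 1 values → pooled ranks: 314→1, 456→7, 401→5, 330→3
Mean rank = (1 + 7 + 5 + 3) / 4 = 4.00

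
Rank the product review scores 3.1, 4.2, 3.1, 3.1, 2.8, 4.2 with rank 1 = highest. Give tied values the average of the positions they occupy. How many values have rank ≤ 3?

Sorted (descending): 4.2, 4.2, 3.1, 3.1, 3.1, 2.8
The 2 values of 4.2 occupy positions 1–2 → average rank (1+2)/2 = 1.5.
The 3 values of 3.1 occupy positions 3–5 → average rank 4.
Ranks ≤ 3: {1.5, 1.5} → 2 values.

2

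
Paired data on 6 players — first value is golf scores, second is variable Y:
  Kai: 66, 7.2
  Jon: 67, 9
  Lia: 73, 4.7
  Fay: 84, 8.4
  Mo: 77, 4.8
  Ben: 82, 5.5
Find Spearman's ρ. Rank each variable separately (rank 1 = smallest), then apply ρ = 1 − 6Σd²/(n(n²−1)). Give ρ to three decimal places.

Ranks of variable 1: 1, 2, 3, 6, 4, 5
Ranks of variable 2: 4, 6, 1, 5, 2, 3
d = r₁ − r₂: -3, -4, 2, 1, 2, 2
d²: 9, 16, 4, 1, 4, 4; Σd² = 38
ρ = 1 − 6·38/(6·35) = 1 − 228/210 = -0.086

-0.086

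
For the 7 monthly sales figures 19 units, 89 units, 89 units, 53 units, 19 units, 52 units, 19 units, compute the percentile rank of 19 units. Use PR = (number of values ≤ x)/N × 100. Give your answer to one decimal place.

N = 7.
Strictly below 19: 0. Equal to 19: 3.
PR = 3/7 × 100 = 42.9

42.9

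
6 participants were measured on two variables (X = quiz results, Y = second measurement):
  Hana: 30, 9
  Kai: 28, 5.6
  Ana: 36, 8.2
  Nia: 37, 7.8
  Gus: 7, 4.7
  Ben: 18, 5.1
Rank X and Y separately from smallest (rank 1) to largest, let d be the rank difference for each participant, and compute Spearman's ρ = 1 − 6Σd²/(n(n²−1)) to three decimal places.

Ranks of variable 1: 4, 3, 5, 6, 1, 2
Ranks of variable 2: 6, 3, 5, 4, 1, 2
d = r₁ − r₂: -2, 0, 0, 2, 0, 0
d²: 4, 0, 0, 4, 0, 0; Σd² = 8
ρ = 1 − 6·8/(6·35) = 1 − 48/210 = 0.771

0.771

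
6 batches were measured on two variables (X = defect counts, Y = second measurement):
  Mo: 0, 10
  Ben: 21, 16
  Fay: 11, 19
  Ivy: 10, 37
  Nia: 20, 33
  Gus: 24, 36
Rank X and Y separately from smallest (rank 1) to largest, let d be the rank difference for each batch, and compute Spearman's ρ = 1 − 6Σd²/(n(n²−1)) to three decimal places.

0.257

Ranks of variable 1: 1, 5, 3, 2, 4, 6
Ranks of variable 2: 1, 2, 3, 6, 4, 5
d = r₁ − r₂: 0, 3, 0, -4, 0, 1
d²: 0, 9, 0, 16, 0, 1; Σd² = 26
ρ = 1 − 6·26/(6·35) = 1 − 156/210 = 0.257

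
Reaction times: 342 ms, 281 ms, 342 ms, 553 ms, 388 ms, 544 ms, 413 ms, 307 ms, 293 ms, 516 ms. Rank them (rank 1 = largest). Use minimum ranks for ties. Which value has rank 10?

281

Sorted (descending): 553, 544, 516, 413, 388, 342, 342, 307, 293, 281
The 2 values of 342 occupy positions 6–7 → each gets rank 6.
Rank 10 → value 281.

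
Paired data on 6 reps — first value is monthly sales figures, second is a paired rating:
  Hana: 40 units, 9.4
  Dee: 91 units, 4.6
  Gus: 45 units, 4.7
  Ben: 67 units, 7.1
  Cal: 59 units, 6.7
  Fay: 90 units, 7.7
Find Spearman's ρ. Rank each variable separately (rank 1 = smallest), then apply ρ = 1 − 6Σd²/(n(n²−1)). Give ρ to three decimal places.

Ranks of variable 1: 1, 6, 2, 4, 3, 5
Ranks of variable 2: 6, 1, 2, 4, 3, 5
d = r₁ − r₂: -5, 5, 0, 0, 0, 0
d²: 25, 25, 0, 0, 0, 0; Σd² = 50
ρ = 1 − 6·50/(6·35) = 1 − 300/210 = -0.429

-0.429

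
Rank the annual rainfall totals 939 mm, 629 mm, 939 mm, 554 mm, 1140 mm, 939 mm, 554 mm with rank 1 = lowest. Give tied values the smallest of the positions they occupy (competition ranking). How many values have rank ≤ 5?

6

Sorted (ascending): 554, 554, 629, 939, 939, 939, 1140
The 2 values of 554 occupy positions 1–2 → each gets rank 1.
The 3 values of 939 occupy positions 4–6 → each gets rank 4.
Ranks ≤ 5: {1, 1, 3, 4, 4, 4} → 6 values.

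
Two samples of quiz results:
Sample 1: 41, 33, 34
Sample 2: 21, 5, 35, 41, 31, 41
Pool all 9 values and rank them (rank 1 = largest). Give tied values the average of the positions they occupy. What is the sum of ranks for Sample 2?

32

Sorted (descending): 41, 41, 41, 35, 34, 33, 31, 21, 5
The 3 values of 41 occupy positions 1–3 → average rank 2.
Sample 2 values → pooled ranks: 21→8, 5→9, 35→4, 41→2, 31→7, 41→2
Rank sum = 8 + 9 + 4 + 2 + 7 + 2 = 32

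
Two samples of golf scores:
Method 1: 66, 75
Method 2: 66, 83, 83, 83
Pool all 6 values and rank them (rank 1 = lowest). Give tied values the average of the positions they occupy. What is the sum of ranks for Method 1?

Sorted (ascending): 66, 66, 75, 83, 83, 83
The 2 values of 66 occupy positions 1–2 → average rank (1+2)/2 = 1.5.
The 3 values of 83 occupy positions 4–6 → average rank 5.
Method 1 values → pooled ranks: 66→1.5, 75→3
Rank sum = 1.5 + 3 = 4.5

4.5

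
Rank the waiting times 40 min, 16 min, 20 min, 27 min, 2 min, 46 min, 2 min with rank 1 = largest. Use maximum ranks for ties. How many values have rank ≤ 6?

Sorted (descending): 46, 40, 27, 20, 16, 2, 2
The 2 values of 2 occupy positions 6–7 → each gets rank 7.
Ranks ≤ 6: {1, 2, 3, 4, 5} → 5 values.

5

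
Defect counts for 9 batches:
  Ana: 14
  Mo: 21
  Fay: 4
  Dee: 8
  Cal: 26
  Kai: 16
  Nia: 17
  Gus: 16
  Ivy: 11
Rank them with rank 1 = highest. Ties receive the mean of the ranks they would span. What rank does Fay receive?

Sorted (descending): 26, 21, 17, 16, 16, 14, 11, 8, 4
The 2 values of 16 occupy positions 4–5 → average rank (4+5)/2 = 4.5.
Fay has value 4 → rank 9.

9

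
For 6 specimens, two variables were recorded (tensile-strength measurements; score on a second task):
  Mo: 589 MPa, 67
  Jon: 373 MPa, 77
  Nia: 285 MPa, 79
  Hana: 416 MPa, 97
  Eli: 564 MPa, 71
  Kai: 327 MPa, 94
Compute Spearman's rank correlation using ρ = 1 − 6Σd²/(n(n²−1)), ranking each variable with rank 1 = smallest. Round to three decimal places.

-0.600

Ranks of variable 1: 6, 3, 1, 4, 5, 2
Ranks of variable 2: 1, 3, 4, 6, 2, 5
d = r₁ − r₂: 5, 0, -3, -2, 3, -3
d²: 25, 0, 9, 4, 9, 9; Σd² = 56
ρ = 1 − 6·56/(6·35) = 1 − 336/210 = -0.600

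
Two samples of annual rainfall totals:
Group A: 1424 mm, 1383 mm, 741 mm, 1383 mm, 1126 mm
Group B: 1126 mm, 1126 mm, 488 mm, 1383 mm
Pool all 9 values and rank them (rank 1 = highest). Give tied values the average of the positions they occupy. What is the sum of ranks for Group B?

Sorted (descending): 1424, 1383, 1383, 1383, 1126, 1126, 1126, 741, 488
The 3 values of 1383 occupy positions 2–4 → average rank 3.
The 3 values of 1126 occupy positions 5–7 → average rank 6.
Group B values → pooled ranks: 1126→6, 1126→6, 488→9, 1383→3
Rank sum = 6 + 6 + 9 + 3 = 24

24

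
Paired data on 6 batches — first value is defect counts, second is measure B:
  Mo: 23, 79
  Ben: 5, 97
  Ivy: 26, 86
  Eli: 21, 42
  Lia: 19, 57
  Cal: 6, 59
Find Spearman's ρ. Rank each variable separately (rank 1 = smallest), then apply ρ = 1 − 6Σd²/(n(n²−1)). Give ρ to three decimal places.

-0.086

Ranks of variable 1: 5, 1, 6, 4, 3, 2
Ranks of variable 2: 4, 6, 5, 1, 2, 3
d = r₁ − r₂: 1, -5, 1, 3, 1, -1
d²: 1, 25, 1, 9, 1, 1; Σd² = 38
ρ = 1 − 6·38/(6·35) = 1 − 228/210 = -0.086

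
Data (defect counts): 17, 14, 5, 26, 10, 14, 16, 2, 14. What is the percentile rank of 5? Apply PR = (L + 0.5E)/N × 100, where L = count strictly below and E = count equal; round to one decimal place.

N = 9.
Strictly below 5: 1. Equal to 5: 1.
PR = (1 + 0.5·1)/9 × 100 = 16.7

16.7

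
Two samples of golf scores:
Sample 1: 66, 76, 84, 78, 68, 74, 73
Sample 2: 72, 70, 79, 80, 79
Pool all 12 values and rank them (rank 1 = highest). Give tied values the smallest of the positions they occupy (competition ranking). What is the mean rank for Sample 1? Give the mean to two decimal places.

Sorted (descending): 84, 80, 79, 79, 78, 76, 74, 73, 72, 70, 68, 66
The 2 values of 79 occupy positions 3–4 → each gets rank 3.
Sample 1 values → pooled ranks: 66→12, 76→6, 84→1, 78→5, 68→11, 74→7, 73→8
Mean rank = (12 + 6 + 1 + 5 + 11 + 7 + 8) / 7 = 7.14

7.14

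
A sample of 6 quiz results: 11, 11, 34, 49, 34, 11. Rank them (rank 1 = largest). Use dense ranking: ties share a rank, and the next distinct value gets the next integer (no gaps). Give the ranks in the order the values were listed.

3, 3, 2, 1, 2, 3

Sorted (descending): 49, 34, 34, 11, 11, 11
The 2 values of 34 share dense rank 2.
The 3 values of 11 share dense rank 3.
Remaining distinct values take the next consecutive integers.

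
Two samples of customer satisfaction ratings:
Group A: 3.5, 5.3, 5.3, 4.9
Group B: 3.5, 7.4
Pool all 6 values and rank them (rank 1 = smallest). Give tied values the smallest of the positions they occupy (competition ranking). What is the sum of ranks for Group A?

Sorted (ascending): 3.5, 3.5, 4.9, 5.3, 5.3, 7.4
The 2 values of 3.5 occupy positions 1–2 → each gets rank 1.
The 2 values of 5.3 occupy positions 4–5 → each gets rank 4.
Group A values → pooled ranks: 3.5→1, 5.3→4, 5.3→4, 4.9→3
Rank sum = 1 + 4 + 4 + 3 = 12

12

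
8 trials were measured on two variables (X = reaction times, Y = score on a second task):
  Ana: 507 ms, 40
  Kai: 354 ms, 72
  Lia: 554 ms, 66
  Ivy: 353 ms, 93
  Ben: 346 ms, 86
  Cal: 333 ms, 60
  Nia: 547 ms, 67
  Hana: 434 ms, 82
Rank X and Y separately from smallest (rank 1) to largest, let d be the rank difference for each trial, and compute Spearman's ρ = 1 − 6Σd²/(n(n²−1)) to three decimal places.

-0.333

Ranks of variable 1: 6, 4, 8, 3, 2, 1, 7, 5
Ranks of variable 2: 1, 5, 3, 8, 7, 2, 4, 6
d = r₁ − r₂: 5, -1, 5, -5, -5, -1, 3, -1
d²: 25, 1, 25, 25, 25, 1, 9, 1; Σd² = 112
ρ = 1 − 6·112/(8·63) = 1 − 672/504 = -0.333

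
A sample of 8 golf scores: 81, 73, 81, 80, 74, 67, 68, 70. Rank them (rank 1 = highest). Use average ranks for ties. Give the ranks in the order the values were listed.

Sorted (descending): 81, 81, 80, 74, 73, 70, 68, 67
The 2 values of 81 occupy positions 1–2 → average rank (1+2)/2 = 1.5.

1.5, 5, 1.5, 3, 4, 8, 7, 6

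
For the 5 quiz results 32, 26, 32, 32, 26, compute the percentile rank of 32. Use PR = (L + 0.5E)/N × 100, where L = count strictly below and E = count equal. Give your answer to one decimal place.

N = 5.
Strictly below 32: 2. Equal to 32: 3.
PR = (2 + 0.5·3)/5 × 100 = 70.0

70.0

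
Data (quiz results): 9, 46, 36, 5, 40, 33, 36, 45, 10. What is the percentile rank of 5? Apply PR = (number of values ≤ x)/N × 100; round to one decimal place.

11.1

N = 9.
Strictly below 5: 0. Equal to 5: 1.
PR = 1/9 × 100 = 11.1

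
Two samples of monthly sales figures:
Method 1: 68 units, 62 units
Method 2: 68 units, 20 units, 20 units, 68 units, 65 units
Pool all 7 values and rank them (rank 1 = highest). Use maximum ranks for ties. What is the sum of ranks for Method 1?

Sorted (descending): 68, 68, 68, 65, 62, 20, 20
The 3 values of 68 occupy positions 1–3 → each gets rank 3.
The 2 values of 20 occupy positions 6–7 → each gets rank 7.
Method 1 values → pooled ranks: 68→3, 62→5
Rank sum = 3 + 5 = 8

8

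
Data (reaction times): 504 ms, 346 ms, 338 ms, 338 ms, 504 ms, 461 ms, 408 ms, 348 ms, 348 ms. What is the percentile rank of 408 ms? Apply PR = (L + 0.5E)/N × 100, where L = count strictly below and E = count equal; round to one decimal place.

N = 9.
Strictly below 408: 5. Equal to 408: 1.
PR = (5 + 0.5·1)/9 × 100 = 61.1

61.1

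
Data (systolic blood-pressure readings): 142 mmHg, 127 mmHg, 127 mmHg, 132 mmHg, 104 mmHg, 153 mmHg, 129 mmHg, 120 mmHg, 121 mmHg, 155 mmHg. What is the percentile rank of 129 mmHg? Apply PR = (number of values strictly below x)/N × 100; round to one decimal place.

50.0

N = 10.
Strictly below 129: 5. Equal to 129: 1.
PR = 5/10 × 100 = 50.0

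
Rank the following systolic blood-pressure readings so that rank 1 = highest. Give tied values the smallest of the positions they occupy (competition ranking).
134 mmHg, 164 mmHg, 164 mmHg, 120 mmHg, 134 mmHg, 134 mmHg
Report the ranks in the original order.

3, 1, 1, 6, 3, 3

Sorted (descending): 164, 164, 134, 134, 134, 120
The 2 values of 164 occupy positions 1–2 → each gets rank 1.
The 3 values of 134 occupy positions 3–5 → each gets rank 3.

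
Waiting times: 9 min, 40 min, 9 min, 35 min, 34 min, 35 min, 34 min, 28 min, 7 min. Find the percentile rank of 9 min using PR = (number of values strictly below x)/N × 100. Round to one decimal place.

11.1

N = 9.
Strictly below 9: 1. Equal to 9: 2.
PR = 1/9 × 100 = 11.1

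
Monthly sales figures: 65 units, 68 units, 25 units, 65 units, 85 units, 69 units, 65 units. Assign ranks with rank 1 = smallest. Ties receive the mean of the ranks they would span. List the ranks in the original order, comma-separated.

3, 5, 1, 3, 7, 6, 3

Sorted (ascending): 25, 65, 65, 65, 68, 69, 85
The 3 values of 65 occupy positions 2–4 → average rank 3.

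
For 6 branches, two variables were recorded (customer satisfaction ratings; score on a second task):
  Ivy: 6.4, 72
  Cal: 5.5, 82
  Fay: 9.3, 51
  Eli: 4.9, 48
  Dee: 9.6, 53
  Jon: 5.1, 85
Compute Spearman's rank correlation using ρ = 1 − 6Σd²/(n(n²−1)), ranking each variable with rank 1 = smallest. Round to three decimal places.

Ranks of variable 1: 4, 3, 5, 1, 6, 2
Ranks of variable 2: 4, 5, 2, 1, 3, 6
d = r₁ − r₂: 0, -2, 3, 0, 3, -4
d²: 0, 4, 9, 0, 9, 16; Σd² = 38
ρ = 1 − 6·38/(6·35) = 1 − 228/210 = -0.086

-0.086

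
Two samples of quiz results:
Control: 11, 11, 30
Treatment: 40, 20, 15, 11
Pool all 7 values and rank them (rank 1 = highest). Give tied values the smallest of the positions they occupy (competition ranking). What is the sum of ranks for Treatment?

Sorted (descending): 40, 30, 20, 15, 11, 11, 11
The 3 values of 11 occupy positions 5–7 → each gets rank 5.
Treatment values → pooled ranks: 40→1, 20→3, 15→4, 11→5
Rank sum = 1 + 3 + 4 + 5 = 13

13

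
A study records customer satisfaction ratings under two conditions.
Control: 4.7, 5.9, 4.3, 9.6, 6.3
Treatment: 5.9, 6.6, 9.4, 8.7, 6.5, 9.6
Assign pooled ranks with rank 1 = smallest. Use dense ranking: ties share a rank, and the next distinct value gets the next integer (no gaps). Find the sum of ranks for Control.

Sorted (ascending): 4.3, 4.7, 5.9, 5.9, 6.3, 6.5, 6.6, 8.7, 9.4, 9.6, 9.6
The 2 values of 5.9 share dense rank 3.
The 2 values of 9.6 share dense rank 9.
Remaining distinct values take the next consecutive integers.
Control values → pooled ranks: 4.7→2, 5.9→3, 4.3→1, 9.6→9, 6.3→4
Rank sum = 2 + 3 + 1 + 9 + 4 = 19

19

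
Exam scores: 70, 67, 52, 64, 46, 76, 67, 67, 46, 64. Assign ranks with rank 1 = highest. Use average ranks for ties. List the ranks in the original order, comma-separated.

2, 4, 8, 6.5, 9.5, 1, 4, 4, 9.5, 6.5

Sorted (descending): 76, 70, 67, 67, 67, 64, 64, 52, 46, 46
The 3 values of 67 occupy positions 3–5 → average rank 4.
The 2 values of 64 occupy positions 6–7 → average rank (6+7)/2 = 6.5.
The 2 values of 46 occupy positions 9–10 → average rank (9+10)/2 = 9.5.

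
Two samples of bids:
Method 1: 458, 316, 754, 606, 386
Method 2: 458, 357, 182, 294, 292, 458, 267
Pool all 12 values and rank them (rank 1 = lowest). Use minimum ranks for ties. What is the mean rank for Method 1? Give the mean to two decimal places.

Sorted (ascending): 182, 267, 292, 294, 316, 357, 386, 458, 458, 458, 606, 754
The 3 values of 458 occupy positions 8–10 → each gets rank 8.
Method 1 values → pooled ranks: 458→8, 316→5, 754→12, 606→11, 386→7
Mean rank = (8 + 5 + 12 + 11 + 7) / 5 = 8.60

8.60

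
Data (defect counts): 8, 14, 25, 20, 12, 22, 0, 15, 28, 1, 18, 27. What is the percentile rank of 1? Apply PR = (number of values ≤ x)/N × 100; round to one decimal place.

16.7

N = 12.
Strictly below 1: 1. Equal to 1: 1.
PR = 2/12 × 100 = 16.7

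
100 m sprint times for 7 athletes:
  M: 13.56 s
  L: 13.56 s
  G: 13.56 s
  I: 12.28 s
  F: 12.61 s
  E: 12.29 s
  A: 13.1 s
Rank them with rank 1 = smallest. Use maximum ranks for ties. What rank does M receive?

7

Sorted (ascending): 12.28, 12.29, 12.61, 13.1, 13.56, 13.56, 13.56
The 3 values of 13.56 occupy positions 5–7 → each gets rank 7.
M has value 13.56 s → rank 7.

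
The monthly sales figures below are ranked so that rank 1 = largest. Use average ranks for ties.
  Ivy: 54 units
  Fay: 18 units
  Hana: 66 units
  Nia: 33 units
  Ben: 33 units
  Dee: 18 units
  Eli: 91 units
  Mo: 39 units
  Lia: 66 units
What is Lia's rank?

Sorted (descending): 91, 66, 66, 54, 39, 33, 33, 18, 18
The 2 values of 66 occupy positions 2–3 → average rank (2+3)/2 = 2.5.
The 2 values of 33 occupy positions 6–7 → average rank (6+7)/2 = 6.5.
The 2 values of 18 occupy positions 8–9 → average rank (8+9)/2 = 8.5.
Lia has value 66 units → rank 2.5.

2.5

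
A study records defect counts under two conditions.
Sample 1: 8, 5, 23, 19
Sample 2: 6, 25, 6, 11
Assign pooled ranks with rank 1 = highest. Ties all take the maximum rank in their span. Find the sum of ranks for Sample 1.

Sorted (descending): 25, 23, 19, 11, 8, 6, 6, 5
The 2 values of 6 occupy positions 6–7 → each gets rank 7.
Sample 1 values → pooled ranks: 8→5, 5→8, 23→2, 19→3
Rank sum = 5 + 8 + 2 + 3 = 18

18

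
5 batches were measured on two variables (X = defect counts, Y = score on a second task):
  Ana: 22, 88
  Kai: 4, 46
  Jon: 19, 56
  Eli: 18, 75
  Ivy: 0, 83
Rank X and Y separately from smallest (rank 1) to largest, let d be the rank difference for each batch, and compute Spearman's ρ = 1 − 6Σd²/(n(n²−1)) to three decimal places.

Ranks of variable 1: 5, 2, 4, 3, 1
Ranks of variable 2: 5, 1, 2, 3, 4
d = r₁ − r₂: 0, 1, 2, 0, -3
d²: 0, 1, 4, 0, 9; Σd² = 14
ρ = 1 − 6·14/(5·24) = 1 − 84/120 = 0.300

0.300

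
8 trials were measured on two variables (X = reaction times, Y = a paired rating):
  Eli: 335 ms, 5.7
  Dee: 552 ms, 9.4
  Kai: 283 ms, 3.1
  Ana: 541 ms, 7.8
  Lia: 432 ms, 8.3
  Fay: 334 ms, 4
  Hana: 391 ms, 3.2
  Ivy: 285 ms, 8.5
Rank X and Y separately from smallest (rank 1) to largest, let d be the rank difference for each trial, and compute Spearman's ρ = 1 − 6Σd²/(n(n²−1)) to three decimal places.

0.548

Ranks of variable 1: 4, 8, 1, 7, 6, 3, 5, 2
Ranks of variable 2: 4, 8, 1, 5, 6, 3, 2, 7
d = r₁ − r₂: 0, 0, 0, 2, 0, 0, 3, -5
d²: 0, 0, 0, 4, 0, 0, 9, 25; Σd² = 38
ρ = 1 − 6·38/(8·63) = 1 − 228/504 = 0.548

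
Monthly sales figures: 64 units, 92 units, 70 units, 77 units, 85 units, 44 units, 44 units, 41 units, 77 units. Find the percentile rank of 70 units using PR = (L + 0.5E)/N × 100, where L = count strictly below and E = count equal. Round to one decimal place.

50.0

N = 9.
Strictly below 70: 4. Equal to 70: 1.
PR = (4 + 0.5·1)/9 × 100 = 50.0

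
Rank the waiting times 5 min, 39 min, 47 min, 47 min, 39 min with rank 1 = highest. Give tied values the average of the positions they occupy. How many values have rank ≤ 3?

2

Sorted (descending): 47, 47, 39, 39, 5
The 2 values of 47 occupy positions 1–2 → average rank (1+2)/2 = 1.5.
The 2 values of 39 occupy positions 3–4 → average rank (3+4)/2 = 3.5.
Ranks ≤ 3: {1.5, 1.5} → 2 values.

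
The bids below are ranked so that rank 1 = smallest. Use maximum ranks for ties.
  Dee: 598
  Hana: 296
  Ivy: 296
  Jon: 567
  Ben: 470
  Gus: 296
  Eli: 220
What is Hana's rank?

4

Sorted (ascending): 220, 296, 296, 296, 470, 567, 598
The 3 values of 296 occupy positions 2–4 → each gets rank 4.
Hana has value 296 → rank 4.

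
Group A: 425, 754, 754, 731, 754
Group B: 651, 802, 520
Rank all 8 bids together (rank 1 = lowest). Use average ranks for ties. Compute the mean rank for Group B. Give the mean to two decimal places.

4.33

Sorted (ascending): 425, 520, 651, 731, 754, 754, 754, 802
The 3 values of 754 occupy positions 5–7 → average rank 6.
Group B values → pooled ranks: 651→3, 802→8, 520→2
Mean rank = (3 + 8 + 2) / 3 = 4.33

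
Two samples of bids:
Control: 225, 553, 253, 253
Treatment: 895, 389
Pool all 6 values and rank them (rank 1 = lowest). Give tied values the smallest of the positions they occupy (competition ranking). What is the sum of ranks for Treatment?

Sorted (ascending): 225, 253, 253, 389, 553, 895
The 2 values of 253 occupy positions 2–3 → each gets rank 2.
Treatment values → pooled ranks: 895→6, 389→4
Rank sum = 6 + 4 = 10

10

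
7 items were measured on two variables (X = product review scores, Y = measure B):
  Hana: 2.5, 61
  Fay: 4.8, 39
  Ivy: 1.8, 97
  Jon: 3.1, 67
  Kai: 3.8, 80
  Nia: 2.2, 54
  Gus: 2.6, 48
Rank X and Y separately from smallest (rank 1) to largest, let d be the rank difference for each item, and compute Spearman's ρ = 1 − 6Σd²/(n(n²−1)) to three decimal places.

Ranks of variable 1: 3, 7, 1, 5, 6, 2, 4
Ranks of variable 2: 4, 1, 7, 5, 6, 3, 2
d = r₁ − r₂: -1, 6, -6, 0, 0, -1, 2
d²: 1, 36, 36, 0, 0, 1, 4; Σd² = 78
ρ = 1 − 6·78/(7·48) = 1 − 468/336 = -0.393

-0.393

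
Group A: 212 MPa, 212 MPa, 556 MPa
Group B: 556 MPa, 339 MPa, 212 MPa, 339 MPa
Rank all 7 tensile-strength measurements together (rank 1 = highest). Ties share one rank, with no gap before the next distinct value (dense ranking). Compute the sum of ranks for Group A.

Sorted (descending): 556, 556, 339, 339, 212, 212, 212
The 2 values of 556 share dense rank 1.
The 2 values of 339 share dense rank 2.
The 3 values of 212 share dense rank 3.
Group A values → pooled ranks: 212→3, 212→3, 556→1
Rank sum = 3 + 3 + 1 = 7

7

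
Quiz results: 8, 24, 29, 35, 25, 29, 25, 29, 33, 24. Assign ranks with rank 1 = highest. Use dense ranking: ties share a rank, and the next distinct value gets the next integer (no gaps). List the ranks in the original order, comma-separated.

6, 5, 3, 1, 4, 3, 4, 3, 2, 5

Sorted (descending): 35, 33, 29, 29, 29, 25, 25, 24, 24, 8
The 3 values of 29 share dense rank 3.
The 2 values of 25 share dense rank 4.
The 2 values of 24 share dense rank 5.
Remaining distinct values take the next consecutive integers.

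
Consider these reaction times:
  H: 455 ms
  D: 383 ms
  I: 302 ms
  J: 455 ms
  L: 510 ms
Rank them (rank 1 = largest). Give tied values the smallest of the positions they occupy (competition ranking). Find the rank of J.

2

Sorted (descending): 510, 455, 455, 383, 302
The 2 values of 455 occupy positions 2–3 → each gets rank 2.
J has value 455 ms → rank 2.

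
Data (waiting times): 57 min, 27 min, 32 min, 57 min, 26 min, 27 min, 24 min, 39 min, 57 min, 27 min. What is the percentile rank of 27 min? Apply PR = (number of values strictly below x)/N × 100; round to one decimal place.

20.0

N = 10.
Strictly below 27: 2. Equal to 27: 3.
PR = 2/10 × 100 = 20.0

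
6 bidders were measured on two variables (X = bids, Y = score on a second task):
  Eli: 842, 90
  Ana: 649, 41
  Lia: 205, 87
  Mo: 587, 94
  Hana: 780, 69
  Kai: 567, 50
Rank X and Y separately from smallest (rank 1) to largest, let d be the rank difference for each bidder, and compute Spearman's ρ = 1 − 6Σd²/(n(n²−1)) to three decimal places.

0.086

Ranks of variable 1: 6, 4, 1, 3, 5, 2
Ranks of variable 2: 5, 1, 4, 6, 3, 2
d = r₁ − r₂: 1, 3, -3, -3, 2, 0
d²: 1, 9, 9, 9, 4, 0; Σd² = 32
ρ = 1 − 6·32/(6·35) = 1 − 192/210 = 0.086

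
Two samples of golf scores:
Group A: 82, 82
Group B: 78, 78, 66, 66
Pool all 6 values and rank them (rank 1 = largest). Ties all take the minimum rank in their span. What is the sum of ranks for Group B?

16

Sorted (descending): 82, 82, 78, 78, 66, 66
The 2 values of 82 occupy positions 1–2 → each gets rank 1.
The 2 values of 78 occupy positions 3–4 → each gets rank 3.
The 2 values of 66 occupy positions 5–6 → each gets rank 5.
Group B values → pooled ranks: 78→3, 78→3, 66→5, 66→5
Rank sum = 3 + 3 + 5 + 5 = 16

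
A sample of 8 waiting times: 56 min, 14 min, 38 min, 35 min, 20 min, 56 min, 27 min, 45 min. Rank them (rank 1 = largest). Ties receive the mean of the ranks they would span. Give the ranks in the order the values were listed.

1.5, 8, 4, 5, 7, 1.5, 6, 3

Sorted (descending): 56, 56, 45, 38, 35, 27, 20, 14
The 2 values of 56 occupy positions 1–2 → average rank (1+2)/2 = 1.5.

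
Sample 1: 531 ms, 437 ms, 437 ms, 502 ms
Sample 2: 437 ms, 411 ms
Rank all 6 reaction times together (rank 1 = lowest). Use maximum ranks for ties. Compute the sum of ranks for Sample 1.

19

Sorted (ascending): 411, 437, 437, 437, 502, 531
The 3 values of 437 occupy positions 2–4 → each gets rank 4.
Sample 1 values → pooled ranks: 531→6, 437→4, 437→4, 502→5
Rank sum = 6 + 4 + 4 + 5 = 19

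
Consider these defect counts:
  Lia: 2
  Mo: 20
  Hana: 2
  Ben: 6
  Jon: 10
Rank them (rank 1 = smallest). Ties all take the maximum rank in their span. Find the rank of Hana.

2

Sorted (ascending): 2, 2, 6, 10, 20
The 2 values of 2 occupy positions 1–2 → each gets rank 2.
Hana has value 2 → rank 2.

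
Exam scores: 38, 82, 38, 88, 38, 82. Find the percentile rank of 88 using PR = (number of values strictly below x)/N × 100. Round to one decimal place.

83.3

N = 6.
Strictly below 88: 5. Equal to 88: 1.
PR = 5/6 × 100 = 83.3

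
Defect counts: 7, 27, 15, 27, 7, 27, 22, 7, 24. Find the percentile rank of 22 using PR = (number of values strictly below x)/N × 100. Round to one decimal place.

N = 9.
Strictly below 22: 4. Equal to 22: 1.
PR = 4/9 × 100 = 44.4

44.4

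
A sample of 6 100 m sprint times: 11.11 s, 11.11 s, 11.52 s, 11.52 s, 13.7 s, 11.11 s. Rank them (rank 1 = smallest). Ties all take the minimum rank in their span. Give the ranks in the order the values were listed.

Sorted (ascending): 11.11, 11.11, 11.11, 11.52, 11.52, 13.7
The 3 values of 11.11 occupy positions 1–3 → each gets rank 1.
The 2 values of 11.52 occupy positions 4–5 → each gets rank 4.

1, 1, 4, 4, 6, 1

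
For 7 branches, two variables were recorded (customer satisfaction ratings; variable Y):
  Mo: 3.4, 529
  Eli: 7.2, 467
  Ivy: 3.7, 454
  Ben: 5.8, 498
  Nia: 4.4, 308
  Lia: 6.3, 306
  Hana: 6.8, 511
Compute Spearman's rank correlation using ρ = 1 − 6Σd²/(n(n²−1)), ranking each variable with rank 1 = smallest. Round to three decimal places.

Ranks of variable 1: 1, 7, 2, 4, 3, 5, 6
Ranks of variable 2: 7, 4, 3, 5, 2, 1, 6
d = r₁ − r₂: -6, 3, -1, -1, 1, 4, 0
d²: 36, 9, 1, 1, 1, 16, 0; Σd² = 64
ρ = 1 − 6·64/(7·48) = 1 − 384/336 = -0.143

-0.143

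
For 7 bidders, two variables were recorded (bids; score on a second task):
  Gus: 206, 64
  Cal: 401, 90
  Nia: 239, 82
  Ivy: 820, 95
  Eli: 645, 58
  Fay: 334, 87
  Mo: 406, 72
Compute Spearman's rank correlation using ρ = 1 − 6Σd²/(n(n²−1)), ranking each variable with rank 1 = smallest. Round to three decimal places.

0.250

Ranks of variable 1: 1, 4, 2, 7, 6, 3, 5
Ranks of variable 2: 2, 6, 4, 7, 1, 5, 3
d = r₁ − r₂: -1, -2, -2, 0, 5, -2, 2
d²: 1, 4, 4, 0, 25, 4, 4; Σd² = 42
ρ = 1 − 6·42/(7·48) = 1 − 252/336 = 0.250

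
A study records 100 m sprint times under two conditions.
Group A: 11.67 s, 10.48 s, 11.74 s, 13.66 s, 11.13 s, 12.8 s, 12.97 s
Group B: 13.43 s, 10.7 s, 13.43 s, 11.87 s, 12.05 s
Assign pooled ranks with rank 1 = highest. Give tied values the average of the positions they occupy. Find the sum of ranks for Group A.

Sorted (descending): 13.66, 13.43, 13.43, 12.97, 12.8, 12.05, 11.87, 11.74, 11.67, 11.13, 10.7, 10.48
The 2 values of 13.43 occupy positions 2–3 → average rank (2+3)/2 = 2.5.
Group A values → pooled ranks: 11.67→9, 10.48→12, 11.74→8, 13.66→1, 11.13→10, 12.8→5, 12.97→4
Rank sum = 9 + 12 + 8 + 1 + 10 + 5 + 4 = 49

49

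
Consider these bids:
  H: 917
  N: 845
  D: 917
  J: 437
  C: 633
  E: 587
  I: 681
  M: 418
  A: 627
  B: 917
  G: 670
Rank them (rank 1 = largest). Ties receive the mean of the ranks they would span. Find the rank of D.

2

Sorted (descending): 917, 917, 917, 845, 681, 670, 633, 627, 587, 437, 418
The 3 values of 917 occupy positions 1–3 → average rank 2.
D has value 917 → rank 2.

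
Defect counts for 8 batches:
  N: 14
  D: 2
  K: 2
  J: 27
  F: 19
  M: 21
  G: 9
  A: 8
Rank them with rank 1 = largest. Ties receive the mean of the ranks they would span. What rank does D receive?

7.5

Sorted (descending): 27, 21, 19, 14, 9, 8, 2, 2
The 2 values of 2 occupy positions 7–8 → average rank (7+8)/2 = 7.5.
D has value 2 → rank 7.5.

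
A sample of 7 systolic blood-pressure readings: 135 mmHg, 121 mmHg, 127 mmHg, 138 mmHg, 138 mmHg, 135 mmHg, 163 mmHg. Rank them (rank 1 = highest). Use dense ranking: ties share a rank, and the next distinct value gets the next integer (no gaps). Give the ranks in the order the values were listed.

3, 5, 4, 2, 2, 3, 1

Sorted (descending): 163, 138, 138, 135, 135, 127, 121
The 2 values of 138 share dense rank 2.
The 2 values of 135 share dense rank 3.
Remaining distinct values take the next consecutive integers.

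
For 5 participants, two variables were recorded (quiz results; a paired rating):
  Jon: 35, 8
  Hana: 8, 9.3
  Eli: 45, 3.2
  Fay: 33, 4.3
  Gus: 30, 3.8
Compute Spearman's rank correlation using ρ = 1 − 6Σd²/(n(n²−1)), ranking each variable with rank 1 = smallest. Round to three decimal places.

Ranks of variable 1: 4, 1, 5, 3, 2
Ranks of variable 2: 4, 5, 1, 3, 2
d = r₁ − r₂: 0, -4, 4, 0, 0
d²: 0, 16, 16, 0, 0; Σd² = 32
ρ = 1 − 6·32/(5·24) = 1 − 192/120 = -0.600

-0.600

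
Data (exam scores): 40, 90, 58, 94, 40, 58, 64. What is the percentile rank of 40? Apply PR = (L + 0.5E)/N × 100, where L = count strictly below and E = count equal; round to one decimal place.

N = 7.
Strictly below 40: 0. Equal to 40: 2.
PR = (0 + 0.5·2)/7 × 100 = 14.3

14.3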